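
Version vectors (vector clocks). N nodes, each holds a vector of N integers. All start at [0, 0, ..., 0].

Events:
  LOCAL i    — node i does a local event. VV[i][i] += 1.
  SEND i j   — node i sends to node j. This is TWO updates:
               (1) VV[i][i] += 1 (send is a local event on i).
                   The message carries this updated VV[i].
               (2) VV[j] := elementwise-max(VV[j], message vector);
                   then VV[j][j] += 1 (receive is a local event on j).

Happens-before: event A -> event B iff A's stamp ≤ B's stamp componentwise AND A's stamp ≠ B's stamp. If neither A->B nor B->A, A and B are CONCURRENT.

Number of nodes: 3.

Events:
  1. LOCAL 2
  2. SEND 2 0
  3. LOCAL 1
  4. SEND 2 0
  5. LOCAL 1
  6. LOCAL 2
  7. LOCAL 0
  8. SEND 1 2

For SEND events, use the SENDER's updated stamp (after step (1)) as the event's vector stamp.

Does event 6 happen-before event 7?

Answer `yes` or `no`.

Initial: VV[0]=[0, 0, 0]
Initial: VV[1]=[0, 0, 0]
Initial: VV[2]=[0, 0, 0]
Event 1: LOCAL 2: VV[2][2]++ -> VV[2]=[0, 0, 1]
Event 2: SEND 2->0: VV[2][2]++ -> VV[2]=[0, 0, 2], msg_vec=[0, 0, 2]; VV[0]=max(VV[0],msg_vec) then VV[0][0]++ -> VV[0]=[1, 0, 2]
Event 3: LOCAL 1: VV[1][1]++ -> VV[1]=[0, 1, 0]
Event 4: SEND 2->0: VV[2][2]++ -> VV[2]=[0, 0, 3], msg_vec=[0, 0, 3]; VV[0]=max(VV[0],msg_vec) then VV[0][0]++ -> VV[0]=[2, 0, 3]
Event 5: LOCAL 1: VV[1][1]++ -> VV[1]=[0, 2, 0]
Event 6: LOCAL 2: VV[2][2]++ -> VV[2]=[0, 0, 4]
Event 7: LOCAL 0: VV[0][0]++ -> VV[0]=[3, 0, 3]
Event 8: SEND 1->2: VV[1][1]++ -> VV[1]=[0, 3, 0], msg_vec=[0, 3, 0]; VV[2]=max(VV[2],msg_vec) then VV[2][2]++ -> VV[2]=[0, 3, 5]
Event 6 stamp: [0, 0, 4]
Event 7 stamp: [3, 0, 3]
[0, 0, 4] <= [3, 0, 3]? False. Equal? False. Happens-before: False

Answer: no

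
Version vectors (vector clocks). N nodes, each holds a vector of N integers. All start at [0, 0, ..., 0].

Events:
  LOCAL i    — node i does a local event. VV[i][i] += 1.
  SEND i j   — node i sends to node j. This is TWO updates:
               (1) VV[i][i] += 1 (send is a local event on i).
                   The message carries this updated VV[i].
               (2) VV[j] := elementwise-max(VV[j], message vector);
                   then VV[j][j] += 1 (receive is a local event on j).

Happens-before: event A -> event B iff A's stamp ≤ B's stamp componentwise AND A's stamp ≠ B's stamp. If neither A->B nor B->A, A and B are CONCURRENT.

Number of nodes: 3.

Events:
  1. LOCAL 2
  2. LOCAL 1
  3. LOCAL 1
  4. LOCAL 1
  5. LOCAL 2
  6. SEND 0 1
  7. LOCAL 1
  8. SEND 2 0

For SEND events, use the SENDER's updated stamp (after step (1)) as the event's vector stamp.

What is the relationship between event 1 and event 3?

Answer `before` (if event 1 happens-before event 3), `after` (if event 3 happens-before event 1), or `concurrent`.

Answer: concurrent

Derivation:
Initial: VV[0]=[0, 0, 0]
Initial: VV[1]=[0, 0, 0]
Initial: VV[2]=[0, 0, 0]
Event 1: LOCAL 2: VV[2][2]++ -> VV[2]=[0, 0, 1]
Event 2: LOCAL 1: VV[1][1]++ -> VV[1]=[0, 1, 0]
Event 3: LOCAL 1: VV[1][1]++ -> VV[1]=[0, 2, 0]
Event 4: LOCAL 1: VV[1][1]++ -> VV[1]=[0, 3, 0]
Event 5: LOCAL 2: VV[2][2]++ -> VV[2]=[0, 0, 2]
Event 6: SEND 0->1: VV[0][0]++ -> VV[0]=[1, 0, 0], msg_vec=[1, 0, 0]; VV[1]=max(VV[1],msg_vec) then VV[1][1]++ -> VV[1]=[1, 4, 0]
Event 7: LOCAL 1: VV[1][1]++ -> VV[1]=[1, 5, 0]
Event 8: SEND 2->0: VV[2][2]++ -> VV[2]=[0, 0, 3], msg_vec=[0, 0, 3]; VV[0]=max(VV[0],msg_vec) then VV[0][0]++ -> VV[0]=[2, 0, 3]
Event 1 stamp: [0, 0, 1]
Event 3 stamp: [0, 2, 0]
[0, 0, 1] <= [0, 2, 0]? False
[0, 2, 0] <= [0, 0, 1]? False
Relation: concurrent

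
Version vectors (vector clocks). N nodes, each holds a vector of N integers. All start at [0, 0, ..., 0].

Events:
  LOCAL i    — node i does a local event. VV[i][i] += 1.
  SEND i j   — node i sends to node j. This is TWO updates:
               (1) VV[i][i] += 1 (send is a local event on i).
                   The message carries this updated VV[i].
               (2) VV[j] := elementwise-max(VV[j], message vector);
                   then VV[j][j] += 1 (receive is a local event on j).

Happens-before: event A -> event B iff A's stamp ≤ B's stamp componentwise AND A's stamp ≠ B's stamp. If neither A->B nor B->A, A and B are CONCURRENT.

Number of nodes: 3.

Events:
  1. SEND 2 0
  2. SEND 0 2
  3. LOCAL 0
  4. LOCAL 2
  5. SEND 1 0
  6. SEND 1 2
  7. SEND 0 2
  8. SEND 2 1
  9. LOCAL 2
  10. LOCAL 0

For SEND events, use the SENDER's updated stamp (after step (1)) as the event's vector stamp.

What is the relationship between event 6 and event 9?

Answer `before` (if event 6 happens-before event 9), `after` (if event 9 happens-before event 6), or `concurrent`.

Answer: before

Derivation:
Initial: VV[0]=[0, 0, 0]
Initial: VV[1]=[0, 0, 0]
Initial: VV[2]=[0, 0, 0]
Event 1: SEND 2->0: VV[2][2]++ -> VV[2]=[0, 0, 1], msg_vec=[0, 0, 1]; VV[0]=max(VV[0],msg_vec) then VV[0][0]++ -> VV[0]=[1, 0, 1]
Event 2: SEND 0->2: VV[0][0]++ -> VV[0]=[2, 0, 1], msg_vec=[2, 0, 1]; VV[2]=max(VV[2],msg_vec) then VV[2][2]++ -> VV[2]=[2, 0, 2]
Event 3: LOCAL 0: VV[0][0]++ -> VV[0]=[3, 0, 1]
Event 4: LOCAL 2: VV[2][2]++ -> VV[2]=[2, 0, 3]
Event 5: SEND 1->0: VV[1][1]++ -> VV[1]=[0, 1, 0], msg_vec=[0, 1, 0]; VV[0]=max(VV[0],msg_vec) then VV[0][0]++ -> VV[0]=[4, 1, 1]
Event 6: SEND 1->2: VV[1][1]++ -> VV[1]=[0, 2, 0], msg_vec=[0, 2, 0]; VV[2]=max(VV[2],msg_vec) then VV[2][2]++ -> VV[2]=[2, 2, 4]
Event 7: SEND 0->2: VV[0][0]++ -> VV[0]=[5, 1, 1], msg_vec=[5, 1, 1]; VV[2]=max(VV[2],msg_vec) then VV[2][2]++ -> VV[2]=[5, 2, 5]
Event 8: SEND 2->1: VV[2][2]++ -> VV[2]=[5, 2, 6], msg_vec=[5, 2, 6]; VV[1]=max(VV[1],msg_vec) then VV[1][1]++ -> VV[1]=[5, 3, 6]
Event 9: LOCAL 2: VV[2][2]++ -> VV[2]=[5, 2, 7]
Event 10: LOCAL 0: VV[0][0]++ -> VV[0]=[6, 1, 1]
Event 6 stamp: [0, 2, 0]
Event 9 stamp: [5, 2, 7]
[0, 2, 0] <= [5, 2, 7]? True
[5, 2, 7] <= [0, 2, 0]? False
Relation: before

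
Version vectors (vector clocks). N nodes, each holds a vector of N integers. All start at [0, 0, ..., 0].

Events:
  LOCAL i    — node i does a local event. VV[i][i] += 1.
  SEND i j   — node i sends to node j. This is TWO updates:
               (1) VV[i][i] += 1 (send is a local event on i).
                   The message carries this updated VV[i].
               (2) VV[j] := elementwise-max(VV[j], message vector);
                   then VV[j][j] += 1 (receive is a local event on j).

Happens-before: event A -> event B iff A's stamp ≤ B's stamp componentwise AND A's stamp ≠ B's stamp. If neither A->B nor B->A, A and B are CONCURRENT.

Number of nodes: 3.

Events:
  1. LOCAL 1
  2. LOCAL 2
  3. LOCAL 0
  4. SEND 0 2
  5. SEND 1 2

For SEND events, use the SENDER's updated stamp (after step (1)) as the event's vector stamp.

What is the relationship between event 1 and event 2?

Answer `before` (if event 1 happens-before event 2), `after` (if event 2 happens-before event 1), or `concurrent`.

Initial: VV[0]=[0, 0, 0]
Initial: VV[1]=[0, 0, 0]
Initial: VV[2]=[0, 0, 0]
Event 1: LOCAL 1: VV[1][1]++ -> VV[1]=[0, 1, 0]
Event 2: LOCAL 2: VV[2][2]++ -> VV[2]=[0, 0, 1]
Event 3: LOCAL 0: VV[0][0]++ -> VV[0]=[1, 0, 0]
Event 4: SEND 0->2: VV[0][0]++ -> VV[0]=[2, 0, 0], msg_vec=[2, 0, 0]; VV[2]=max(VV[2],msg_vec) then VV[2][2]++ -> VV[2]=[2, 0, 2]
Event 5: SEND 1->2: VV[1][1]++ -> VV[1]=[0, 2, 0], msg_vec=[0, 2, 0]; VV[2]=max(VV[2],msg_vec) then VV[2][2]++ -> VV[2]=[2, 2, 3]
Event 1 stamp: [0, 1, 0]
Event 2 stamp: [0, 0, 1]
[0, 1, 0] <= [0, 0, 1]? False
[0, 0, 1] <= [0, 1, 0]? False
Relation: concurrent

Answer: concurrent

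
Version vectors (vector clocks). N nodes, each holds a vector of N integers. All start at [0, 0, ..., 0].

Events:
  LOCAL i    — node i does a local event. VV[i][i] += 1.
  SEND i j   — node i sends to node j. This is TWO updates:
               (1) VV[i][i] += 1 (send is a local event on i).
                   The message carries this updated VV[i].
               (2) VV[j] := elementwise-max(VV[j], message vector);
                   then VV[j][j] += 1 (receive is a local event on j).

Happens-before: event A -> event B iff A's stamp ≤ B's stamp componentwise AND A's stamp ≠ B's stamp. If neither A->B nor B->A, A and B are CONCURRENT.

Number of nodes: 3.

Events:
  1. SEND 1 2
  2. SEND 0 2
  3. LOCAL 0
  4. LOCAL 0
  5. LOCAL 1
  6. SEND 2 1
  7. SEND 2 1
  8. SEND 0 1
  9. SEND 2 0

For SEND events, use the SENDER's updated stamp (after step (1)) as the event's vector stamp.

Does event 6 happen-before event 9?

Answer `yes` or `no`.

Initial: VV[0]=[0, 0, 0]
Initial: VV[1]=[0, 0, 0]
Initial: VV[2]=[0, 0, 0]
Event 1: SEND 1->2: VV[1][1]++ -> VV[1]=[0, 1, 0], msg_vec=[0, 1, 0]; VV[2]=max(VV[2],msg_vec) then VV[2][2]++ -> VV[2]=[0, 1, 1]
Event 2: SEND 0->2: VV[0][0]++ -> VV[0]=[1, 0, 0], msg_vec=[1, 0, 0]; VV[2]=max(VV[2],msg_vec) then VV[2][2]++ -> VV[2]=[1, 1, 2]
Event 3: LOCAL 0: VV[0][0]++ -> VV[0]=[2, 0, 0]
Event 4: LOCAL 0: VV[0][0]++ -> VV[0]=[3, 0, 0]
Event 5: LOCAL 1: VV[1][1]++ -> VV[1]=[0, 2, 0]
Event 6: SEND 2->1: VV[2][2]++ -> VV[2]=[1, 1, 3], msg_vec=[1, 1, 3]; VV[1]=max(VV[1],msg_vec) then VV[1][1]++ -> VV[1]=[1, 3, 3]
Event 7: SEND 2->1: VV[2][2]++ -> VV[2]=[1, 1, 4], msg_vec=[1, 1, 4]; VV[1]=max(VV[1],msg_vec) then VV[1][1]++ -> VV[1]=[1, 4, 4]
Event 8: SEND 0->1: VV[0][0]++ -> VV[0]=[4, 0, 0], msg_vec=[4, 0, 0]; VV[1]=max(VV[1],msg_vec) then VV[1][1]++ -> VV[1]=[4, 5, 4]
Event 9: SEND 2->0: VV[2][2]++ -> VV[2]=[1, 1, 5], msg_vec=[1, 1, 5]; VV[0]=max(VV[0],msg_vec) then VV[0][0]++ -> VV[0]=[5, 1, 5]
Event 6 stamp: [1, 1, 3]
Event 9 stamp: [1, 1, 5]
[1, 1, 3] <= [1, 1, 5]? True. Equal? False. Happens-before: True

Answer: yes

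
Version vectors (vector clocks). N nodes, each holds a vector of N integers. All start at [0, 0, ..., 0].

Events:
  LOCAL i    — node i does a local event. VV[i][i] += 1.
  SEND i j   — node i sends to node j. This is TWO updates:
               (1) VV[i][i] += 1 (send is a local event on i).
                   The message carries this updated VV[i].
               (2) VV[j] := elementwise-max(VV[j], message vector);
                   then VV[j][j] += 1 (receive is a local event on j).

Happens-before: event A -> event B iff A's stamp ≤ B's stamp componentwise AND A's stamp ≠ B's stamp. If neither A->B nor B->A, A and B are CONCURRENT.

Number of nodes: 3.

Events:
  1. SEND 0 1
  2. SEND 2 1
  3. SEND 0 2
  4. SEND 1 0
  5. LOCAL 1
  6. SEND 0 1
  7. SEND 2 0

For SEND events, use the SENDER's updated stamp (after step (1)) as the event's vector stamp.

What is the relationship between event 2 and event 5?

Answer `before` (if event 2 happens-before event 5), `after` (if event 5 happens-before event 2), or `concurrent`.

Initial: VV[0]=[0, 0, 0]
Initial: VV[1]=[0, 0, 0]
Initial: VV[2]=[0, 0, 0]
Event 1: SEND 0->1: VV[0][0]++ -> VV[0]=[1, 0, 0], msg_vec=[1, 0, 0]; VV[1]=max(VV[1],msg_vec) then VV[1][1]++ -> VV[1]=[1, 1, 0]
Event 2: SEND 2->1: VV[2][2]++ -> VV[2]=[0, 0, 1], msg_vec=[0, 0, 1]; VV[1]=max(VV[1],msg_vec) then VV[1][1]++ -> VV[1]=[1, 2, 1]
Event 3: SEND 0->2: VV[0][0]++ -> VV[0]=[2, 0, 0], msg_vec=[2, 0, 0]; VV[2]=max(VV[2],msg_vec) then VV[2][2]++ -> VV[2]=[2, 0, 2]
Event 4: SEND 1->0: VV[1][1]++ -> VV[1]=[1, 3, 1], msg_vec=[1, 3, 1]; VV[0]=max(VV[0],msg_vec) then VV[0][0]++ -> VV[0]=[3, 3, 1]
Event 5: LOCAL 1: VV[1][1]++ -> VV[1]=[1, 4, 1]
Event 6: SEND 0->1: VV[0][0]++ -> VV[0]=[4, 3, 1], msg_vec=[4, 3, 1]; VV[1]=max(VV[1],msg_vec) then VV[1][1]++ -> VV[1]=[4, 5, 1]
Event 7: SEND 2->0: VV[2][2]++ -> VV[2]=[2, 0, 3], msg_vec=[2, 0, 3]; VV[0]=max(VV[0],msg_vec) then VV[0][0]++ -> VV[0]=[5, 3, 3]
Event 2 stamp: [0, 0, 1]
Event 5 stamp: [1, 4, 1]
[0, 0, 1] <= [1, 4, 1]? True
[1, 4, 1] <= [0, 0, 1]? False
Relation: before

Answer: before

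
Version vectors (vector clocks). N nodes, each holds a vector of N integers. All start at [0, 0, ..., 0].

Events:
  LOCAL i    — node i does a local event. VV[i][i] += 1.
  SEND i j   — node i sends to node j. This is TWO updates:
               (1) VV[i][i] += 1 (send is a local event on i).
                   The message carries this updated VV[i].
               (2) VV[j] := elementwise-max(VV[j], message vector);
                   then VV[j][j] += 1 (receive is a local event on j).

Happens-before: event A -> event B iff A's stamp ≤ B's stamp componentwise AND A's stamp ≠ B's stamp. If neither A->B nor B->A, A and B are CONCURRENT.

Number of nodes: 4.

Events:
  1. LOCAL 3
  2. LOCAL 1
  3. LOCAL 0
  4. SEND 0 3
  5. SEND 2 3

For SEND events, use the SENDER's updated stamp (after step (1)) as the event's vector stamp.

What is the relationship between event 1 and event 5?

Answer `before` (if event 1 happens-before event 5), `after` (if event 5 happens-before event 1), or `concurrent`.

Answer: concurrent

Derivation:
Initial: VV[0]=[0, 0, 0, 0]
Initial: VV[1]=[0, 0, 0, 0]
Initial: VV[2]=[0, 0, 0, 0]
Initial: VV[3]=[0, 0, 0, 0]
Event 1: LOCAL 3: VV[3][3]++ -> VV[3]=[0, 0, 0, 1]
Event 2: LOCAL 1: VV[1][1]++ -> VV[1]=[0, 1, 0, 0]
Event 3: LOCAL 0: VV[0][0]++ -> VV[0]=[1, 0, 0, 0]
Event 4: SEND 0->3: VV[0][0]++ -> VV[0]=[2, 0, 0, 0], msg_vec=[2, 0, 0, 0]; VV[3]=max(VV[3],msg_vec) then VV[3][3]++ -> VV[3]=[2, 0, 0, 2]
Event 5: SEND 2->3: VV[2][2]++ -> VV[2]=[0, 0, 1, 0], msg_vec=[0, 0, 1, 0]; VV[3]=max(VV[3],msg_vec) then VV[3][3]++ -> VV[3]=[2, 0, 1, 3]
Event 1 stamp: [0, 0, 0, 1]
Event 5 stamp: [0, 0, 1, 0]
[0, 0, 0, 1] <= [0, 0, 1, 0]? False
[0, 0, 1, 0] <= [0, 0, 0, 1]? False
Relation: concurrent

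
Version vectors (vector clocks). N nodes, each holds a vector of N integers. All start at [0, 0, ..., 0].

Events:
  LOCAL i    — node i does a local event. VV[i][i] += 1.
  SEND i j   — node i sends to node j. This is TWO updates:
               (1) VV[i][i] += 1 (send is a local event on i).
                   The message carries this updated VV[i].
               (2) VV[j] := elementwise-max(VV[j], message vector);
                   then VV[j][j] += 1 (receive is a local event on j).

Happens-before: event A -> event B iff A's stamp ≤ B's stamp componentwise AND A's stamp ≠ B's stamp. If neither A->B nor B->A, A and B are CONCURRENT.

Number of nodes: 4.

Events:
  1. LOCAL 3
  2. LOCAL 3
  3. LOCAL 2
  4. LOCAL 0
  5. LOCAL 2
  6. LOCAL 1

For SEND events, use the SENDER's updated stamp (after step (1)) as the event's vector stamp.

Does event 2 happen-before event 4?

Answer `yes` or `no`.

Answer: no

Derivation:
Initial: VV[0]=[0, 0, 0, 0]
Initial: VV[1]=[0, 0, 0, 0]
Initial: VV[2]=[0, 0, 0, 0]
Initial: VV[3]=[0, 0, 0, 0]
Event 1: LOCAL 3: VV[3][3]++ -> VV[3]=[0, 0, 0, 1]
Event 2: LOCAL 3: VV[3][3]++ -> VV[3]=[0, 0, 0, 2]
Event 3: LOCAL 2: VV[2][2]++ -> VV[2]=[0, 0, 1, 0]
Event 4: LOCAL 0: VV[0][0]++ -> VV[0]=[1, 0, 0, 0]
Event 5: LOCAL 2: VV[2][2]++ -> VV[2]=[0, 0, 2, 0]
Event 6: LOCAL 1: VV[1][1]++ -> VV[1]=[0, 1, 0, 0]
Event 2 stamp: [0, 0, 0, 2]
Event 4 stamp: [1, 0, 0, 0]
[0, 0, 0, 2] <= [1, 0, 0, 0]? False. Equal? False. Happens-before: False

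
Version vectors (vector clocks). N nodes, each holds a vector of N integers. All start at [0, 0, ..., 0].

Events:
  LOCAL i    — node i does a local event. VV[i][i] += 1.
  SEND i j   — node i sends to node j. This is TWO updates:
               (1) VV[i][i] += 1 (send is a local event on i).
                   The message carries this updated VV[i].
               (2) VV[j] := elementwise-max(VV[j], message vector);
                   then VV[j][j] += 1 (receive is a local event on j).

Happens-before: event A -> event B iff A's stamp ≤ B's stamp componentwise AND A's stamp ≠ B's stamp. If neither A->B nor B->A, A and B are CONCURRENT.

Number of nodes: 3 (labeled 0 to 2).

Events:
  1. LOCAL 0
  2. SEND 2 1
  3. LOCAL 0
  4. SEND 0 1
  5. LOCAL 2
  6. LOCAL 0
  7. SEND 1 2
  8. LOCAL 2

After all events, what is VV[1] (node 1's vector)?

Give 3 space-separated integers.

Answer: 3 3 1

Derivation:
Initial: VV[0]=[0, 0, 0]
Initial: VV[1]=[0, 0, 0]
Initial: VV[2]=[0, 0, 0]
Event 1: LOCAL 0: VV[0][0]++ -> VV[0]=[1, 0, 0]
Event 2: SEND 2->1: VV[2][2]++ -> VV[2]=[0, 0, 1], msg_vec=[0, 0, 1]; VV[1]=max(VV[1],msg_vec) then VV[1][1]++ -> VV[1]=[0, 1, 1]
Event 3: LOCAL 0: VV[0][0]++ -> VV[0]=[2, 0, 0]
Event 4: SEND 0->1: VV[0][0]++ -> VV[0]=[3, 0, 0], msg_vec=[3, 0, 0]; VV[1]=max(VV[1],msg_vec) then VV[1][1]++ -> VV[1]=[3, 2, 1]
Event 5: LOCAL 2: VV[2][2]++ -> VV[2]=[0, 0, 2]
Event 6: LOCAL 0: VV[0][0]++ -> VV[0]=[4, 0, 0]
Event 7: SEND 1->2: VV[1][1]++ -> VV[1]=[3, 3, 1], msg_vec=[3, 3, 1]; VV[2]=max(VV[2],msg_vec) then VV[2][2]++ -> VV[2]=[3, 3, 3]
Event 8: LOCAL 2: VV[2][2]++ -> VV[2]=[3, 3, 4]
Final vectors: VV[0]=[4, 0, 0]; VV[1]=[3, 3, 1]; VV[2]=[3, 3, 4]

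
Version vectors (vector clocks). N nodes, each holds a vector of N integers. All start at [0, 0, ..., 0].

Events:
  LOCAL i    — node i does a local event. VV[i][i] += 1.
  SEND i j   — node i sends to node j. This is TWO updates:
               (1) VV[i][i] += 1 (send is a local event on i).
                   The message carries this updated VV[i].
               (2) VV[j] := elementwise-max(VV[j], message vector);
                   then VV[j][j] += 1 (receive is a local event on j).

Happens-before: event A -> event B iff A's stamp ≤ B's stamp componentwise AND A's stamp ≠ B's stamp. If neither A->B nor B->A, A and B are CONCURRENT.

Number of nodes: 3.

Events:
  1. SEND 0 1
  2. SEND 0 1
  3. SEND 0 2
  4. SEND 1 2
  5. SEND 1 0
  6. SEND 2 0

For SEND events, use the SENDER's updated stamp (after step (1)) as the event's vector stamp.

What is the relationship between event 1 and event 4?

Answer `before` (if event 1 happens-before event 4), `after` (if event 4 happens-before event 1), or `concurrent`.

Answer: before

Derivation:
Initial: VV[0]=[0, 0, 0]
Initial: VV[1]=[0, 0, 0]
Initial: VV[2]=[0, 0, 0]
Event 1: SEND 0->1: VV[0][0]++ -> VV[0]=[1, 0, 0], msg_vec=[1, 0, 0]; VV[1]=max(VV[1],msg_vec) then VV[1][1]++ -> VV[1]=[1, 1, 0]
Event 2: SEND 0->1: VV[0][0]++ -> VV[0]=[2, 0, 0], msg_vec=[2, 0, 0]; VV[1]=max(VV[1],msg_vec) then VV[1][1]++ -> VV[1]=[2, 2, 0]
Event 3: SEND 0->2: VV[0][0]++ -> VV[0]=[3, 0, 0], msg_vec=[3, 0, 0]; VV[2]=max(VV[2],msg_vec) then VV[2][2]++ -> VV[2]=[3, 0, 1]
Event 4: SEND 1->2: VV[1][1]++ -> VV[1]=[2, 3, 0], msg_vec=[2, 3, 0]; VV[2]=max(VV[2],msg_vec) then VV[2][2]++ -> VV[2]=[3, 3, 2]
Event 5: SEND 1->0: VV[1][1]++ -> VV[1]=[2, 4, 0], msg_vec=[2, 4, 0]; VV[0]=max(VV[0],msg_vec) then VV[0][0]++ -> VV[0]=[4, 4, 0]
Event 6: SEND 2->0: VV[2][2]++ -> VV[2]=[3, 3, 3], msg_vec=[3, 3, 3]; VV[0]=max(VV[0],msg_vec) then VV[0][0]++ -> VV[0]=[5, 4, 3]
Event 1 stamp: [1, 0, 0]
Event 4 stamp: [2, 3, 0]
[1, 0, 0] <= [2, 3, 0]? True
[2, 3, 0] <= [1, 0, 0]? False
Relation: before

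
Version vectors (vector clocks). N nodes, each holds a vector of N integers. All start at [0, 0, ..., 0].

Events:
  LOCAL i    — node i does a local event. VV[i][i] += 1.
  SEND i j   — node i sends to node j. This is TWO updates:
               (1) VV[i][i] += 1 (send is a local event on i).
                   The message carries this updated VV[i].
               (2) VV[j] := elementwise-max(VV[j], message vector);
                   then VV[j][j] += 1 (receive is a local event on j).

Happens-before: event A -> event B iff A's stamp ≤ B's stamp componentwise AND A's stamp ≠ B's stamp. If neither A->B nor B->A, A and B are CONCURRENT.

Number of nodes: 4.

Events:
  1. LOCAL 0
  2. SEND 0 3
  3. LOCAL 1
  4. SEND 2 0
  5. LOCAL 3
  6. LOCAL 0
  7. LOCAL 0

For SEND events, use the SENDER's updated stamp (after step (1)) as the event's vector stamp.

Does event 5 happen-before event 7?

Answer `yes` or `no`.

Initial: VV[0]=[0, 0, 0, 0]
Initial: VV[1]=[0, 0, 0, 0]
Initial: VV[2]=[0, 0, 0, 0]
Initial: VV[3]=[0, 0, 0, 0]
Event 1: LOCAL 0: VV[0][0]++ -> VV[0]=[1, 0, 0, 0]
Event 2: SEND 0->3: VV[0][0]++ -> VV[0]=[2, 0, 0, 0], msg_vec=[2, 0, 0, 0]; VV[3]=max(VV[3],msg_vec) then VV[3][3]++ -> VV[3]=[2, 0, 0, 1]
Event 3: LOCAL 1: VV[1][1]++ -> VV[1]=[0, 1, 0, 0]
Event 4: SEND 2->0: VV[2][2]++ -> VV[2]=[0, 0, 1, 0], msg_vec=[0, 0, 1, 0]; VV[0]=max(VV[0],msg_vec) then VV[0][0]++ -> VV[0]=[3, 0, 1, 0]
Event 5: LOCAL 3: VV[3][3]++ -> VV[3]=[2, 0, 0, 2]
Event 6: LOCAL 0: VV[0][0]++ -> VV[0]=[4, 0, 1, 0]
Event 7: LOCAL 0: VV[0][0]++ -> VV[0]=[5, 0, 1, 0]
Event 5 stamp: [2, 0, 0, 2]
Event 7 stamp: [5, 0, 1, 0]
[2, 0, 0, 2] <= [5, 0, 1, 0]? False. Equal? False. Happens-before: False

Answer: no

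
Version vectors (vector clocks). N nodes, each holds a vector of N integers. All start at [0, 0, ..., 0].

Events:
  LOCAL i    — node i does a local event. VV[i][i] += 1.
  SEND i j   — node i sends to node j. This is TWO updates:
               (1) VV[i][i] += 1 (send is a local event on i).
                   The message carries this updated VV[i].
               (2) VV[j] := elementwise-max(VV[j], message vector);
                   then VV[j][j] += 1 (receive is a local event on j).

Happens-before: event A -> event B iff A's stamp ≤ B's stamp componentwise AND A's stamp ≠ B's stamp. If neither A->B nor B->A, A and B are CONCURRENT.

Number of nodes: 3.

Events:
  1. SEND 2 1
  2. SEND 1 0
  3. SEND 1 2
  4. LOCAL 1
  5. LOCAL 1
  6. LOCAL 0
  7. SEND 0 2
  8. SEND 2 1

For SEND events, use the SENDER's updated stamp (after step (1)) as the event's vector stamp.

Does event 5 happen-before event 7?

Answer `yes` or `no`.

Answer: no

Derivation:
Initial: VV[0]=[0, 0, 0]
Initial: VV[1]=[0, 0, 0]
Initial: VV[2]=[0, 0, 0]
Event 1: SEND 2->1: VV[2][2]++ -> VV[2]=[0, 0, 1], msg_vec=[0, 0, 1]; VV[1]=max(VV[1],msg_vec) then VV[1][1]++ -> VV[1]=[0, 1, 1]
Event 2: SEND 1->0: VV[1][1]++ -> VV[1]=[0, 2, 1], msg_vec=[0, 2, 1]; VV[0]=max(VV[0],msg_vec) then VV[0][0]++ -> VV[0]=[1, 2, 1]
Event 3: SEND 1->2: VV[1][1]++ -> VV[1]=[0, 3, 1], msg_vec=[0, 3, 1]; VV[2]=max(VV[2],msg_vec) then VV[2][2]++ -> VV[2]=[0, 3, 2]
Event 4: LOCAL 1: VV[1][1]++ -> VV[1]=[0, 4, 1]
Event 5: LOCAL 1: VV[1][1]++ -> VV[1]=[0, 5, 1]
Event 6: LOCAL 0: VV[0][0]++ -> VV[0]=[2, 2, 1]
Event 7: SEND 0->2: VV[0][0]++ -> VV[0]=[3, 2, 1], msg_vec=[3, 2, 1]; VV[2]=max(VV[2],msg_vec) then VV[2][2]++ -> VV[2]=[3, 3, 3]
Event 8: SEND 2->1: VV[2][2]++ -> VV[2]=[3, 3, 4], msg_vec=[3, 3, 4]; VV[1]=max(VV[1],msg_vec) then VV[1][1]++ -> VV[1]=[3, 6, 4]
Event 5 stamp: [0, 5, 1]
Event 7 stamp: [3, 2, 1]
[0, 5, 1] <= [3, 2, 1]? False. Equal? False. Happens-before: False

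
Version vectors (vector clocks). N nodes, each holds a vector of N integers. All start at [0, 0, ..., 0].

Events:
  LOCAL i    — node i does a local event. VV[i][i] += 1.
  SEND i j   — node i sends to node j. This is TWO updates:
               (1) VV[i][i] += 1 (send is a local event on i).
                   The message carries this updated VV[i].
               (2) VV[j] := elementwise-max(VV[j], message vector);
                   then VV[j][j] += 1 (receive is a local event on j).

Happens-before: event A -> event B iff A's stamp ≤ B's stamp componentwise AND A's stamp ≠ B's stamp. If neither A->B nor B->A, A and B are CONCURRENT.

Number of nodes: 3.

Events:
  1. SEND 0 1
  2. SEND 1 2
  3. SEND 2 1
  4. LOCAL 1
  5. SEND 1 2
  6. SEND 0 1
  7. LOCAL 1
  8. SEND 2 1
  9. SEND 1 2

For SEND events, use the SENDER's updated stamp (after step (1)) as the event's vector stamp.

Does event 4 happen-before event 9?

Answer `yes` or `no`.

Initial: VV[0]=[0, 0, 0]
Initial: VV[1]=[0, 0, 0]
Initial: VV[2]=[0, 0, 0]
Event 1: SEND 0->1: VV[0][0]++ -> VV[0]=[1, 0, 0], msg_vec=[1, 0, 0]; VV[1]=max(VV[1],msg_vec) then VV[1][1]++ -> VV[1]=[1, 1, 0]
Event 2: SEND 1->2: VV[1][1]++ -> VV[1]=[1, 2, 0], msg_vec=[1, 2, 0]; VV[2]=max(VV[2],msg_vec) then VV[2][2]++ -> VV[2]=[1, 2, 1]
Event 3: SEND 2->1: VV[2][2]++ -> VV[2]=[1, 2, 2], msg_vec=[1, 2, 2]; VV[1]=max(VV[1],msg_vec) then VV[1][1]++ -> VV[1]=[1, 3, 2]
Event 4: LOCAL 1: VV[1][1]++ -> VV[1]=[1, 4, 2]
Event 5: SEND 1->2: VV[1][1]++ -> VV[1]=[1, 5, 2], msg_vec=[1, 5, 2]; VV[2]=max(VV[2],msg_vec) then VV[2][2]++ -> VV[2]=[1, 5, 3]
Event 6: SEND 0->1: VV[0][0]++ -> VV[0]=[2, 0, 0], msg_vec=[2, 0, 0]; VV[1]=max(VV[1],msg_vec) then VV[1][1]++ -> VV[1]=[2, 6, 2]
Event 7: LOCAL 1: VV[1][1]++ -> VV[1]=[2, 7, 2]
Event 8: SEND 2->1: VV[2][2]++ -> VV[2]=[1, 5, 4], msg_vec=[1, 5, 4]; VV[1]=max(VV[1],msg_vec) then VV[1][1]++ -> VV[1]=[2, 8, 4]
Event 9: SEND 1->2: VV[1][1]++ -> VV[1]=[2, 9, 4], msg_vec=[2, 9, 4]; VV[2]=max(VV[2],msg_vec) then VV[2][2]++ -> VV[2]=[2, 9, 5]
Event 4 stamp: [1, 4, 2]
Event 9 stamp: [2, 9, 4]
[1, 4, 2] <= [2, 9, 4]? True. Equal? False. Happens-before: True

Answer: yes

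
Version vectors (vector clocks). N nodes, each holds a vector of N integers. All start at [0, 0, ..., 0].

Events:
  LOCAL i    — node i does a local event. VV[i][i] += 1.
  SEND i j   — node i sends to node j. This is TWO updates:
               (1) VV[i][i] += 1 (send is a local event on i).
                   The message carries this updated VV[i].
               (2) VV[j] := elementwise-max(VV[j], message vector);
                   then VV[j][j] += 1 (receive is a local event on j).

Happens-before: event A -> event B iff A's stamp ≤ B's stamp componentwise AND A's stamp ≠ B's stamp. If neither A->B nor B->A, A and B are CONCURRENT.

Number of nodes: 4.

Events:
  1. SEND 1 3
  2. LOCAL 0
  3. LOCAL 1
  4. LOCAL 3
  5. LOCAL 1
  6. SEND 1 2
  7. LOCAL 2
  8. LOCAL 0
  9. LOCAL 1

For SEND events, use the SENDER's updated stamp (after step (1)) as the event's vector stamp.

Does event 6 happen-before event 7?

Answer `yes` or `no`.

Initial: VV[0]=[0, 0, 0, 0]
Initial: VV[1]=[0, 0, 0, 0]
Initial: VV[2]=[0, 0, 0, 0]
Initial: VV[3]=[0, 0, 0, 0]
Event 1: SEND 1->3: VV[1][1]++ -> VV[1]=[0, 1, 0, 0], msg_vec=[0, 1, 0, 0]; VV[3]=max(VV[3],msg_vec) then VV[3][3]++ -> VV[3]=[0, 1, 0, 1]
Event 2: LOCAL 0: VV[0][0]++ -> VV[0]=[1, 0, 0, 0]
Event 3: LOCAL 1: VV[1][1]++ -> VV[1]=[0, 2, 0, 0]
Event 4: LOCAL 3: VV[3][3]++ -> VV[3]=[0, 1, 0, 2]
Event 5: LOCAL 1: VV[1][1]++ -> VV[1]=[0, 3, 0, 0]
Event 6: SEND 1->2: VV[1][1]++ -> VV[1]=[0, 4, 0, 0], msg_vec=[0, 4, 0, 0]; VV[2]=max(VV[2],msg_vec) then VV[2][2]++ -> VV[2]=[0, 4, 1, 0]
Event 7: LOCAL 2: VV[2][2]++ -> VV[2]=[0, 4, 2, 0]
Event 8: LOCAL 0: VV[0][0]++ -> VV[0]=[2, 0, 0, 0]
Event 9: LOCAL 1: VV[1][1]++ -> VV[1]=[0, 5, 0, 0]
Event 6 stamp: [0, 4, 0, 0]
Event 7 stamp: [0, 4, 2, 0]
[0, 4, 0, 0] <= [0, 4, 2, 0]? True. Equal? False. Happens-before: True

Answer: yes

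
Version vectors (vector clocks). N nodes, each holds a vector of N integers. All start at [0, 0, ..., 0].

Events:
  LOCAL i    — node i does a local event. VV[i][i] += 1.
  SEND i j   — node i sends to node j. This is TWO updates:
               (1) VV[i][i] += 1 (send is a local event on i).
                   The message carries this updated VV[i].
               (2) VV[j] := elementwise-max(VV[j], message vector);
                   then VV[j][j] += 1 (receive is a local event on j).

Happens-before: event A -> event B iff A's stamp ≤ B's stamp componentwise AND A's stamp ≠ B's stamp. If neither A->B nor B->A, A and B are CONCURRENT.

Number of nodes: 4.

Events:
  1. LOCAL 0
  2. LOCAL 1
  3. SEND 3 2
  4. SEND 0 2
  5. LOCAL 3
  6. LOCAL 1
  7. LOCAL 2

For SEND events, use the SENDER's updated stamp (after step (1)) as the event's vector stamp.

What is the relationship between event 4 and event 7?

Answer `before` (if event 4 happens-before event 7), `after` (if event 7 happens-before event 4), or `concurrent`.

Initial: VV[0]=[0, 0, 0, 0]
Initial: VV[1]=[0, 0, 0, 0]
Initial: VV[2]=[0, 0, 0, 0]
Initial: VV[3]=[0, 0, 0, 0]
Event 1: LOCAL 0: VV[0][0]++ -> VV[0]=[1, 0, 0, 0]
Event 2: LOCAL 1: VV[1][1]++ -> VV[1]=[0, 1, 0, 0]
Event 3: SEND 3->2: VV[3][3]++ -> VV[3]=[0, 0, 0, 1], msg_vec=[0, 0, 0, 1]; VV[2]=max(VV[2],msg_vec) then VV[2][2]++ -> VV[2]=[0, 0, 1, 1]
Event 4: SEND 0->2: VV[0][0]++ -> VV[0]=[2, 0, 0, 0], msg_vec=[2, 0, 0, 0]; VV[2]=max(VV[2],msg_vec) then VV[2][2]++ -> VV[2]=[2, 0, 2, 1]
Event 5: LOCAL 3: VV[3][3]++ -> VV[3]=[0, 0, 0, 2]
Event 6: LOCAL 1: VV[1][1]++ -> VV[1]=[0, 2, 0, 0]
Event 7: LOCAL 2: VV[2][2]++ -> VV[2]=[2, 0, 3, 1]
Event 4 stamp: [2, 0, 0, 0]
Event 7 stamp: [2, 0, 3, 1]
[2, 0, 0, 0] <= [2, 0, 3, 1]? True
[2, 0, 3, 1] <= [2, 0, 0, 0]? False
Relation: before

Answer: before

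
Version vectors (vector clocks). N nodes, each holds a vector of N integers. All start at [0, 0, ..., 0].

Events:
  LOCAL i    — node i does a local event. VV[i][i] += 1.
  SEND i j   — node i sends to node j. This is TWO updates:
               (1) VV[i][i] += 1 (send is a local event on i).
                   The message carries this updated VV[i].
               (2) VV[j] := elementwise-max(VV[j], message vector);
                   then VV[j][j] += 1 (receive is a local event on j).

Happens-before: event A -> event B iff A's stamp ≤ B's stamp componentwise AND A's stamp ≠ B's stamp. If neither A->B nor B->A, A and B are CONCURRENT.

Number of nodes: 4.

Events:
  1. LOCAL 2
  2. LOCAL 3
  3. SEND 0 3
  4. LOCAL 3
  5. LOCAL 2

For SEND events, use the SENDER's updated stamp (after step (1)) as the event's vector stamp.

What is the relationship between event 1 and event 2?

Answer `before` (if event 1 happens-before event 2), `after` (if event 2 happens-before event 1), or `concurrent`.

Answer: concurrent

Derivation:
Initial: VV[0]=[0, 0, 0, 0]
Initial: VV[1]=[0, 0, 0, 0]
Initial: VV[2]=[0, 0, 0, 0]
Initial: VV[3]=[0, 0, 0, 0]
Event 1: LOCAL 2: VV[2][2]++ -> VV[2]=[0, 0, 1, 0]
Event 2: LOCAL 3: VV[3][3]++ -> VV[3]=[0, 0, 0, 1]
Event 3: SEND 0->3: VV[0][0]++ -> VV[0]=[1, 0, 0, 0], msg_vec=[1, 0, 0, 0]; VV[3]=max(VV[3],msg_vec) then VV[3][3]++ -> VV[3]=[1, 0, 0, 2]
Event 4: LOCAL 3: VV[3][3]++ -> VV[3]=[1, 0, 0, 3]
Event 5: LOCAL 2: VV[2][2]++ -> VV[2]=[0, 0, 2, 0]
Event 1 stamp: [0, 0, 1, 0]
Event 2 stamp: [0, 0, 0, 1]
[0, 0, 1, 0] <= [0, 0, 0, 1]? False
[0, 0, 0, 1] <= [0, 0, 1, 0]? False
Relation: concurrent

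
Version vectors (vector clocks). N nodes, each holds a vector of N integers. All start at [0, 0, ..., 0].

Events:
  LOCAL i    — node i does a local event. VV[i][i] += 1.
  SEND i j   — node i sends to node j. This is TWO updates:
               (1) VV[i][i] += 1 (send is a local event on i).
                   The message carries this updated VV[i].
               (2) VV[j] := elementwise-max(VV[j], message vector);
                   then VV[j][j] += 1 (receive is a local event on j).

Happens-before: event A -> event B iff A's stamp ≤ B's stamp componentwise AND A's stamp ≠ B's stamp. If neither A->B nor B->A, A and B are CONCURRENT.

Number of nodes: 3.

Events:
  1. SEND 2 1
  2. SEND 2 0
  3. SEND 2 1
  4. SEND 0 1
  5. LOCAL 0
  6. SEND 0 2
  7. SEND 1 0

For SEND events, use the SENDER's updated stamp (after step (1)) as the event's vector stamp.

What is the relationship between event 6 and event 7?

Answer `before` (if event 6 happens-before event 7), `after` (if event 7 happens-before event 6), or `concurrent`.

Answer: concurrent

Derivation:
Initial: VV[0]=[0, 0, 0]
Initial: VV[1]=[0, 0, 0]
Initial: VV[2]=[0, 0, 0]
Event 1: SEND 2->1: VV[2][2]++ -> VV[2]=[0, 0, 1], msg_vec=[0, 0, 1]; VV[1]=max(VV[1],msg_vec) then VV[1][1]++ -> VV[1]=[0, 1, 1]
Event 2: SEND 2->0: VV[2][2]++ -> VV[2]=[0, 0, 2], msg_vec=[0, 0, 2]; VV[0]=max(VV[0],msg_vec) then VV[0][0]++ -> VV[0]=[1, 0, 2]
Event 3: SEND 2->1: VV[2][2]++ -> VV[2]=[0, 0, 3], msg_vec=[0, 0, 3]; VV[1]=max(VV[1],msg_vec) then VV[1][1]++ -> VV[1]=[0, 2, 3]
Event 4: SEND 0->1: VV[0][0]++ -> VV[0]=[2, 0, 2], msg_vec=[2, 0, 2]; VV[1]=max(VV[1],msg_vec) then VV[1][1]++ -> VV[1]=[2, 3, 3]
Event 5: LOCAL 0: VV[0][0]++ -> VV[0]=[3, 0, 2]
Event 6: SEND 0->2: VV[0][0]++ -> VV[0]=[4, 0, 2], msg_vec=[4, 0, 2]; VV[2]=max(VV[2],msg_vec) then VV[2][2]++ -> VV[2]=[4, 0, 4]
Event 7: SEND 1->0: VV[1][1]++ -> VV[1]=[2, 4, 3], msg_vec=[2, 4, 3]; VV[0]=max(VV[0],msg_vec) then VV[0][0]++ -> VV[0]=[5, 4, 3]
Event 6 stamp: [4, 0, 2]
Event 7 stamp: [2, 4, 3]
[4, 0, 2] <= [2, 4, 3]? False
[2, 4, 3] <= [4, 0, 2]? False
Relation: concurrent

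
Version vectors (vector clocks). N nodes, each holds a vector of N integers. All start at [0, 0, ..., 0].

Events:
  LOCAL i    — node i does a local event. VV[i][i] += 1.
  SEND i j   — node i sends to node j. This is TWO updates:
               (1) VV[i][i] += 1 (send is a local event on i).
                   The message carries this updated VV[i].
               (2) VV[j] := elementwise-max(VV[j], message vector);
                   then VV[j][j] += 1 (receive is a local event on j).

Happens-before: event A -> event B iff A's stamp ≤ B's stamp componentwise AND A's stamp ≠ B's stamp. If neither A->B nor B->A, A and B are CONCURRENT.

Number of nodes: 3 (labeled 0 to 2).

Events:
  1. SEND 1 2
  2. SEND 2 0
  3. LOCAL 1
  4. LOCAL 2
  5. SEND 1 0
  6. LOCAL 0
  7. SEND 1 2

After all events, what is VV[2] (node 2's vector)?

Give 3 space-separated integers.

Initial: VV[0]=[0, 0, 0]
Initial: VV[1]=[0, 0, 0]
Initial: VV[2]=[0, 0, 0]
Event 1: SEND 1->2: VV[1][1]++ -> VV[1]=[0, 1, 0], msg_vec=[0, 1, 0]; VV[2]=max(VV[2],msg_vec) then VV[2][2]++ -> VV[2]=[0, 1, 1]
Event 2: SEND 2->0: VV[2][2]++ -> VV[2]=[0, 1, 2], msg_vec=[0, 1, 2]; VV[0]=max(VV[0],msg_vec) then VV[0][0]++ -> VV[0]=[1, 1, 2]
Event 3: LOCAL 1: VV[1][1]++ -> VV[1]=[0, 2, 0]
Event 4: LOCAL 2: VV[2][2]++ -> VV[2]=[0, 1, 3]
Event 5: SEND 1->0: VV[1][1]++ -> VV[1]=[0, 3, 0], msg_vec=[0, 3, 0]; VV[0]=max(VV[0],msg_vec) then VV[0][0]++ -> VV[0]=[2, 3, 2]
Event 6: LOCAL 0: VV[0][0]++ -> VV[0]=[3, 3, 2]
Event 7: SEND 1->2: VV[1][1]++ -> VV[1]=[0, 4, 0], msg_vec=[0, 4, 0]; VV[2]=max(VV[2],msg_vec) then VV[2][2]++ -> VV[2]=[0, 4, 4]
Final vectors: VV[0]=[3, 3, 2]; VV[1]=[0, 4, 0]; VV[2]=[0, 4, 4]

Answer: 0 4 4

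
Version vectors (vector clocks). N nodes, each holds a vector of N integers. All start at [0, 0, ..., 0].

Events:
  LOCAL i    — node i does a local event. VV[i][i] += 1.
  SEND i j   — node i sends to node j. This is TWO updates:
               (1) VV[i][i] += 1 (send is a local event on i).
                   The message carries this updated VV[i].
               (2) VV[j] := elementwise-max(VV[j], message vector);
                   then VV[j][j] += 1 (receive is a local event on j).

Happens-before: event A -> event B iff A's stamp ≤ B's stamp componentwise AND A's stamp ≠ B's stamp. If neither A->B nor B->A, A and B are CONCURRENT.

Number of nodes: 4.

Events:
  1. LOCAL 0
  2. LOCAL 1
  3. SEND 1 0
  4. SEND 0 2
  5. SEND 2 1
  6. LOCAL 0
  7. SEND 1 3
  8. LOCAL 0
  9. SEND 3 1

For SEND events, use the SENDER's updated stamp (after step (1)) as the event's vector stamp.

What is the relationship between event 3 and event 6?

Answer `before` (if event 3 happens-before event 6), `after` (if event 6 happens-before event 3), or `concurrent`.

Answer: before

Derivation:
Initial: VV[0]=[0, 0, 0, 0]
Initial: VV[1]=[0, 0, 0, 0]
Initial: VV[2]=[0, 0, 0, 0]
Initial: VV[3]=[0, 0, 0, 0]
Event 1: LOCAL 0: VV[0][0]++ -> VV[0]=[1, 0, 0, 0]
Event 2: LOCAL 1: VV[1][1]++ -> VV[1]=[0, 1, 0, 0]
Event 3: SEND 1->0: VV[1][1]++ -> VV[1]=[0, 2, 0, 0], msg_vec=[0, 2, 0, 0]; VV[0]=max(VV[0],msg_vec) then VV[0][0]++ -> VV[0]=[2, 2, 0, 0]
Event 4: SEND 0->2: VV[0][0]++ -> VV[0]=[3, 2, 0, 0], msg_vec=[3, 2, 0, 0]; VV[2]=max(VV[2],msg_vec) then VV[2][2]++ -> VV[2]=[3, 2, 1, 0]
Event 5: SEND 2->1: VV[2][2]++ -> VV[2]=[3, 2, 2, 0], msg_vec=[3, 2, 2, 0]; VV[1]=max(VV[1],msg_vec) then VV[1][1]++ -> VV[1]=[3, 3, 2, 0]
Event 6: LOCAL 0: VV[0][0]++ -> VV[0]=[4, 2, 0, 0]
Event 7: SEND 1->3: VV[1][1]++ -> VV[1]=[3, 4, 2, 0], msg_vec=[3, 4, 2, 0]; VV[3]=max(VV[3],msg_vec) then VV[3][3]++ -> VV[3]=[3, 4, 2, 1]
Event 8: LOCAL 0: VV[0][0]++ -> VV[0]=[5, 2, 0, 0]
Event 9: SEND 3->1: VV[3][3]++ -> VV[3]=[3, 4, 2, 2], msg_vec=[3, 4, 2, 2]; VV[1]=max(VV[1],msg_vec) then VV[1][1]++ -> VV[1]=[3, 5, 2, 2]
Event 3 stamp: [0, 2, 0, 0]
Event 6 stamp: [4, 2, 0, 0]
[0, 2, 0, 0] <= [4, 2, 0, 0]? True
[4, 2, 0, 0] <= [0, 2, 0, 0]? False
Relation: before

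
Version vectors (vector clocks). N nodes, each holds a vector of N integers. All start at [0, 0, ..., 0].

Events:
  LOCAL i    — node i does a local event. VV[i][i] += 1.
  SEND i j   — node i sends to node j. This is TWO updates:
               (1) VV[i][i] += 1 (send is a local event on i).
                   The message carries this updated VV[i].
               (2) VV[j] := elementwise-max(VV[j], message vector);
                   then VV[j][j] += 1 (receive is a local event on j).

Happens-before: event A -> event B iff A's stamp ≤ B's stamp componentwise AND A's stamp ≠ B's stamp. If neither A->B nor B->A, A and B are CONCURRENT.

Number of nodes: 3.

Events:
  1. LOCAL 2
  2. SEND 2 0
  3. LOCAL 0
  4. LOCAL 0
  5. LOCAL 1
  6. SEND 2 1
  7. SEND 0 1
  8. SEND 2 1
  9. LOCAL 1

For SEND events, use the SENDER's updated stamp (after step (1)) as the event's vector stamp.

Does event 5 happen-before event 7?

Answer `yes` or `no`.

Answer: no

Derivation:
Initial: VV[0]=[0, 0, 0]
Initial: VV[1]=[0, 0, 0]
Initial: VV[2]=[0, 0, 0]
Event 1: LOCAL 2: VV[2][2]++ -> VV[2]=[0, 0, 1]
Event 2: SEND 2->0: VV[2][2]++ -> VV[2]=[0, 0, 2], msg_vec=[0, 0, 2]; VV[0]=max(VV[0],msg_vec) then VV[0][0]++ -> VV[0]=[1, 0, 2]
Event 3: LOCAL 0: VV[0][0]++ -> VV[0]=[2, 0, 2]
Event 4: LOCAL 0: VV[0][0]++ -> VV[0]=[3, 0, 2]
Event 5: LOCAL 1: VV[1][1]++ -> VV[1]=[0, 1, 0]
Event 6: SEND 2->1: VV[2][2]++ -> VV[2]=[0, 0, 3], msg_vec=[0, 0, 3]; VV[1]=max(VV[1],msg_vec) then VV[1][1]++ -> VV[1]=[0, 2, 3]
Event 7: SEND 0->1: VV[0][0]++ -> VV[0]=[4, 0, 2], msg_vec=[4, 0, 2]; VV[1]=max(VV[1],msg_vec) then VV[1][1]++ -> VV[1]=[4, 3, 3]
Event 8: SEND 2->1: VV[2][2]++ -> VV[2]=[0, 0, 4], msg_vec=[0, 0, 4]; VV[1]=max(VV[1],msg_vec) then VV[1][1]++ -> VV[1]=[4, 4, 4]
Event 9: LOCAL 1: VV[1][1]++ -> VV[1]=[4, 5, 4]
Event 5 stamp: [0, 1, 0]
Event 7 stamp: [4, 0, 2]
[0, 1, 0] <= [4, 0, 2]? False. Equal? False. Happens-before: False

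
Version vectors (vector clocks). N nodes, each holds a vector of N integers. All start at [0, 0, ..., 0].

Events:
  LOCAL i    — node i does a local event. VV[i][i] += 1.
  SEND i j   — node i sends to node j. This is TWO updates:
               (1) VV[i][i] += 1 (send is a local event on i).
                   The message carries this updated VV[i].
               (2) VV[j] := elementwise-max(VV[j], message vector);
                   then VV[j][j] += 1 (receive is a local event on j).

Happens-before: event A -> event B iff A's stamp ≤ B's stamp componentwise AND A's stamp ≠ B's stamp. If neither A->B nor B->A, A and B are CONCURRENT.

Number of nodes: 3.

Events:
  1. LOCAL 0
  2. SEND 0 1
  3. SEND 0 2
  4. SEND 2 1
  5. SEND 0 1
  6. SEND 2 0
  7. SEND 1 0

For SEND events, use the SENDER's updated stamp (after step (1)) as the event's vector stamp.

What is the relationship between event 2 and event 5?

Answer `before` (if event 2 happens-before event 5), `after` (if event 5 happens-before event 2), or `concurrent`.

Initial: VV[0]=[0, 0, 0]
Initial: VV[1]=[0, 0, 0]
Initial: VV[2]=[0, 0, 0]
Event 1: LOCAL 0: VV[0][0]++ -> VV[0]=[1, 0, 0]
Event 2: SEND 0->1: VV[0][0]++ -> VV[0]=[2, 0, 0], msg_vec=[2, 0, 0]; VV[1]=max(VV[1],msg_vec) then VV[1][1]++ -> VV[1]=[2, 1, 0]
Event 3: SEND 0->2: VV[0][0]++ -> VV[0]=[3, 0, 0], msg_vec=[3, 0, 0]; VV[2]=max(VV[2],msg_vec) then VV[2][2]++ -> VV[2]=[3, 0, 1]
Event 4: SEND 2->1: VV[2][2]++ -> VV[2]=[3, 0, 2], msg_vec=[3, 0, 2]; VV[1]=max(VV[1],msg_vec) then VV[1][1]++ -> VV[1]=[3, 2, 2]
Event 5: SEND 0->1: VV[0][0]++ -> VV[0]=[4, 0, 0], msg_vec=[4, 0, 0]; VV[1]=max(VV[1],msg_vec) then VV[1][1]++ -> VV[1]=[4, 3, 2]
Event 6: SEND 2->0: VV[2][2]++ -> VV[2]=[3, 0, 3], msg_vec=[3, 0, 3]; VV[0]=max(VV[0],msg_vec) then VV[0][0]++ -> VV[0]=[5, 0, 3]
Event 7: SEND 1->0: VV[1][1]++ -> VV[1]=[4, 4, 2], msg_vec=[4, 4, 2]; VV[0]=max(VV[0],msg_vec) then VV[0][0]++ -> VV[0]=[6, 4, 3]
Event 2 stamp: [2, 0, 0]
Event 5 stamp: [4, 0, 0]
[2, 0, 0] <= [4, 0, 0]? True
[4, 0, 0] <= [2, 0, 0]? False
Relation: before

Answer: before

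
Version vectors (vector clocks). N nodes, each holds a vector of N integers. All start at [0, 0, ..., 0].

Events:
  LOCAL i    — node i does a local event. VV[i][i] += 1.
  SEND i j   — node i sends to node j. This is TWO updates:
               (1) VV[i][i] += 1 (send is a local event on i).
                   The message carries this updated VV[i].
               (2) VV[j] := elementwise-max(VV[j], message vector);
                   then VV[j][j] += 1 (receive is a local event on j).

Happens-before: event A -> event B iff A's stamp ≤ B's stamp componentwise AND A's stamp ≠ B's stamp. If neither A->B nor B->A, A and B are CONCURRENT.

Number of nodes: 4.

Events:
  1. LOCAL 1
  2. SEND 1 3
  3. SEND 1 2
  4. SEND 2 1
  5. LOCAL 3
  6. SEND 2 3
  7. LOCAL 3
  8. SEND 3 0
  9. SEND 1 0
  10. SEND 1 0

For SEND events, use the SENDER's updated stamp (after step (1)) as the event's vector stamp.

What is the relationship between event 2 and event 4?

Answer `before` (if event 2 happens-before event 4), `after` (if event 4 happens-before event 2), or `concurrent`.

Initial: VV[0]=[0, 0, 0, 0]
Initial: VV[1]=[0, 0, 0, 0]
Initial: VV[2]=[0, 0, 0, 0]
Initial: VV[3]=[0, 0, 0, 0]
Event 1: LOCAL 1: VV[1][1]++ -> VV[1]=[0, 1, 0, 0]
Event 2: SEND 1->3: VV[1][1]++ -> VV[1]=[0, 2, 0, 0], msg_vec=[0, 2, 0, 0]; VV[3]=max(VV[3],msg_vec) then VV[3][3]++ -> VV[3]=[0, 2, 0, 1]
Event 3: SEND 1->2: VV[1][1]++ -> VV[1]=[0, 3, 0, 0], msg_vec=[0, 3, 0, 0]; VV[2]=max(VV[2],msg_vec) then VV[2][2]++ -> VV[2]=[0, 3, 1, 0]
Event 4: SEND 2->1: VV[2][2]++ -> VV[2]=[0, 3, 2, 0], msg_vec=[0, 3, 2, 0]; VV[1]=max(VV[1],msg_vec) then VV[1][1]++ -> VV[1]=[0, 4, 2, 0]
Event 5: LOCAL 3: VV[3][3]++ -> VV[3]=[0, 2, 0, 2]
Event 6: SEND 2->3: VV[2][2]++ -> VV[2]=[0, 3, 3, 0], msg_vec=[0, 3, 3, 0]; VV[3]=max(VV[3],msg_vec) then VV[3][3]++ -> VV[3]=[0, 3, 3, 3]
Event 7: LOCAL 3: VV[3][3]++ -> VV[3]=[0, 3, 3, 4]
Event 8: SEND 3->0: VV[3][3]++ -> VV[3]=[0, 3, 3, 5], msg_vec=[0, 3, 3, 5]; VV[0]=max(VV[0],msg_vec) then VV[0][0]++ -> VV[0]=[1, 3, 3, 5]
Event 9: SEND 1->0: VV[1][1]++ -> VV[1]=[0, 5, 2, 0], msg_vec=[0, 5, 2, 0]; VV[0]=max(VV[0],msg_vec) then VV[0][0]++ -> VV[0]=[2, 5, 3, 5]
Event 10: SEND 1->0: VV[1][1]++ -> VV[1]=[0, 6, 2, 0], msg_vec=[0, 6, 2, 0]; VV[0]=max(VV[0],msg_vec) then VV[0][0]++ -> VV[0]=[3, 6, 3, 5]
Event 2 stamp: [0, 2, 0, 0]
Event 4 stamp: [0, 3, 2, 0]
[0, 2, 0, 0] <= [0, 3, 2, 0]? True
[0, 3, 2, 0] <= [0, 2, 0, 0]? False
Relation: before

Answer: before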